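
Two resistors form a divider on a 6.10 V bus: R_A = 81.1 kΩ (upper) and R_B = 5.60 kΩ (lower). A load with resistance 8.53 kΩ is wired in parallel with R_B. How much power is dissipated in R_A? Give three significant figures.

P ≈ 0.423 mW

Total resistance from the source is R_A + (R_B‖R_L) = 84.48 kΩ, so I = 6.10/84.48 kΩ = 0.07221 mA.
P = I²·R_A = (0.07221 mA)² × 81.1 kΩ = 0.423 mW.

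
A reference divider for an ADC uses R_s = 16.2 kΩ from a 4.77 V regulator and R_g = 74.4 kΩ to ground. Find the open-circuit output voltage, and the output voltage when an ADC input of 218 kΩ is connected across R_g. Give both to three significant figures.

Open-circuit: V = 4.77 × 74.4/(16.2 + 74.4) = 3.92 V.
With the load, R_g becomes R_g‖R_L = 55.47 kΩ, so V = 4.77 × 55.47/71.67 = 3.69 V.

Unloaded: 3.92 V; loaded: 3.69 V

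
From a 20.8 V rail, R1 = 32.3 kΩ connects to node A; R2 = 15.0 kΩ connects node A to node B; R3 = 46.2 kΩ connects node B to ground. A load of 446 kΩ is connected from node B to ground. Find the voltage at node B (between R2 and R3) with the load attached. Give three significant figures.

At node B, R3 is in parallel with the load: R3‖R_L = 41.86 kΩ.
Below node A the resistance is R2 + (R3‖R_L) = 56.86 kΩ, so V_A = 20.8 × 56.86/89.16 = 13.27 V.
Then V_B = V_A × (R3‖R_L)/(R2 + R3‖R_L) = 13.27 × 41.86/56.86 = 9.77 V.

V ≈ 9.77 V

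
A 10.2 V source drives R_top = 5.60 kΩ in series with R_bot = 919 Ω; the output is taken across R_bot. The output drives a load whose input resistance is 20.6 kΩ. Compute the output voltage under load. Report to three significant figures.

The load sits in parallel with R_bot: R_bot‖R_L = (919 × 20600) / (919 + 20600) = 879.8 Ω.
V_out = 10.2 × 879.8 / (5600 + 879.8) = 10.2 × 879.8/6480 = 1.38 V.

V_out ≈ 1.38 V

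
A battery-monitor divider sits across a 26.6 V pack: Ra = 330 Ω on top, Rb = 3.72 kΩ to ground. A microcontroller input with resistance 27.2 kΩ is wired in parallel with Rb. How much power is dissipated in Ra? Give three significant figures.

P ≈ 18.0 mW

Total resistance from the source is Ra + (Rb‖R_L) = 3602 Ω, so I = 26.6/3602 Ω = 7.384 mA.
P = I²·Ra = (7.384 mA)² × 330 Ω = 18.0 mW.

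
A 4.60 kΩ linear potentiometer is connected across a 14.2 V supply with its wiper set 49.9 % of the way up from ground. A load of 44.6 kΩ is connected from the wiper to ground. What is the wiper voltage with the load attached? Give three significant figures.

V ≈ 6.91 V

The wiper splits the pot into (1−α)R = 2.305 kΩ above and αR = 2.295 kΩ below.
Lower section ‖ load = 2.183 kΩ.
V_wiper = 14.2 × 2.183/(2.305 + 2.183) = 6.91 V.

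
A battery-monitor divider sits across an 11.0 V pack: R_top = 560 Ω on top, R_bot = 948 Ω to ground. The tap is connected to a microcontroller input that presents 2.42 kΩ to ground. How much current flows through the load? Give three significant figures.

R_bot‖R_L = 681.2 Ω; V_out = 11.0 × 681.2/1241 = 6.037 V.
I_L = V_out / R_L = 6.037 / 2.42 kΩ = 2.49 mA.

I_L ≈ 2.49 mA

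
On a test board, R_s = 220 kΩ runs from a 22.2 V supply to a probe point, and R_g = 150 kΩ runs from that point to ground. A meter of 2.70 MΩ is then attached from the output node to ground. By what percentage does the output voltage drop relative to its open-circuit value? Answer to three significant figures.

The divider's output (Thévenin) resistance is R_s‖R_g = 89.19 kΩ.
Fractional drop under load = R_th/(R_th + R_L) = 89.19 / (89.19 + 2700) = 0.03198.
So the output falls by 3.20 %.

3.20 %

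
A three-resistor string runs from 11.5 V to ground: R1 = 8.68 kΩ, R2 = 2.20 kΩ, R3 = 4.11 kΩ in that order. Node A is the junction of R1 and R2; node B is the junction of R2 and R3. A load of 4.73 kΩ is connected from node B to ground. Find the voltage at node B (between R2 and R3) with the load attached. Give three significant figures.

V ≈ 1.93 V

At node B, R3 is in parallel with the load: R3‖R_L = 2.199 kΩ.
Below node A the resistance is R2 + (R3‖R_L) = 4.399 kΩ, so V_A = 11.5 × 4.399/13.08 = 3.868 V.
Then V_B = V_A × (R3‖R_L)/(R2 + R3‖R_L) = 3.868 × 2.199/4.399 = 1.93 V.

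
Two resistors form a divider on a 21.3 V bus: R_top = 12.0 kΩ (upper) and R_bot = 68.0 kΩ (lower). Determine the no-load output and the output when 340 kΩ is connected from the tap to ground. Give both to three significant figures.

Unloaded: 18.1 V; loaded: 17.6 V

Open-circuit: V = 21.3 × 68.0/(12.0 + 68.0) = 18.1 V.
With the load, R_bot becomes R_bot‖R_L = 56.67 kΩ, so V = 21.3 × 56.67/68.67 = 17.6 V.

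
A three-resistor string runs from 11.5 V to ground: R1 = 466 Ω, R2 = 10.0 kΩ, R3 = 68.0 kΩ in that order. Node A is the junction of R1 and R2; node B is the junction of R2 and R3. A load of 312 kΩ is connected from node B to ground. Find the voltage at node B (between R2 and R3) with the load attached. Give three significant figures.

At node B, R3 is in parallel with the load: R3‖R_L = 55830 Ω.
Below node A the resistance is R2 + (R3‖R_L) = 65830 Ω, so V_A = 11.5 × 65830/66300 = 11.42 V.
Then V_B = V_A × (R3‖R_L)/(R2 + R3‖R_L) = 11.42 × 55830/65830 = 9.68 V.

V ≈ 9.68 V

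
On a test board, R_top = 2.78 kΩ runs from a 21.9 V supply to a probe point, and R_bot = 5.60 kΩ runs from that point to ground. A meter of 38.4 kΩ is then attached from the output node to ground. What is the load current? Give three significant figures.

R_bot‖R_L = 4.887 kΩ; V_out = 21.9 × 4.887/7.667 = 13.96 V.
I_L = V_out / R_L = 13.96 / 38.4 kΩ = 0.364 mA.

I_L ≈ 0.364 mA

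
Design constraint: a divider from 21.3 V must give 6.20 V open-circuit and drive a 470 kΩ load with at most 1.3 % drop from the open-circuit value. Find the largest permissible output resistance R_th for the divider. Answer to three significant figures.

R_th ≤ 6.19 kΩ

Loading drop = R_th/(R_th + R_L) ≤ 0.0130, so R_th ≤ R_L · ε/(1−ε) = 470 kΩ × 0.0130/0.9870 = 6.19 kΩ.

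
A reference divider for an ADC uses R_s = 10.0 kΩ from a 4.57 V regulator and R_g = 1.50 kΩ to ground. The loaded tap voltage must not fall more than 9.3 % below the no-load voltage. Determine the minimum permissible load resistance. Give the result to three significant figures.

R_L(min) ≈ 12.7 kΩ

Output resistance R_th = R_s‖R_g = (10.0 × 1.50)/11.50 = 1.304 kΩ.
The fractional drop is R_th/(R_th + R_L); requiring this ≤ 0.0930 gives R_L ≥ R_th(1/0.0930 − 1) = 1.304 × 9.753 = 12.7 kΩ.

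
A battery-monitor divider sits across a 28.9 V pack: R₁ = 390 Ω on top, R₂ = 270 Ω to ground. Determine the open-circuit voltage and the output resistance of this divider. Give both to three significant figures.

V_th = 11.8 V, R_th = 160 Ω

V_th is the open-circuit tap voltage: 28.9 × 270/(390 + 270) = 11.8 V.
With the supply zeroed, R₁ and R₂ appear in parallel from the tap: R_th = R₁‖R₂ = (390 × 270)/660.0 = 160 Ω.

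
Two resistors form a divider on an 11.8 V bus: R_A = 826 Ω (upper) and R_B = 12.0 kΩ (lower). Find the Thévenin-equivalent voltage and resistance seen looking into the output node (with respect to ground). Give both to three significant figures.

V_th is the open-circuit tap voltage: 11.8 × 12000/(826 + 12000) = 11.0 V.
With the supply zeroed, R_A and R_B appear in parallel from the tap: R_th = R_A‖R_B = (826 × 12000)/12830 = 773 Ω.

V_th = 11.0 V, R_th = 773 Ω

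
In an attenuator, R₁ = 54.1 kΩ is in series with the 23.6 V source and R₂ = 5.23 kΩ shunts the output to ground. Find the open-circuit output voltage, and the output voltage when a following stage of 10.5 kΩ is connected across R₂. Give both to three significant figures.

Unloaded: 2.08 V; loaded: 1.43 V

Open-circuit: V = 23.6 × 5.23/(54.1 + 5.23) = 2.08 V.
With the load, R₂ becomes R₂‖R_L = 3.491 kΩ, so V = 23.6 × 3.491/57.59 = 1.43 V.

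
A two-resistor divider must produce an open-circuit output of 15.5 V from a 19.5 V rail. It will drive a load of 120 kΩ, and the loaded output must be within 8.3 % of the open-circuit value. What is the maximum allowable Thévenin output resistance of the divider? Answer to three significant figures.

R_th ≤ 10.9 kΩ

Loading drop = R_th/(R_th + R_L) ≤ 0.0830, so R_th ≤ R_L · ε/(1−ε) = 120 kΩ × 0.0830/0.9170 = 10.9 kΩ.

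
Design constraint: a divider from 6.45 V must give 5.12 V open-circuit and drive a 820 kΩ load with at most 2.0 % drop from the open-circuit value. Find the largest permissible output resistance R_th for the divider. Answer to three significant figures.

Loading drop = R_th/(R_th + R_L) ≤ 0.0200, so R_th ≤ R_L · ε/(1−ε) = 820 kΩ × 0.0200/0.9800 = 16.7 kΩ.

R_th ≤ 16.7 kΩ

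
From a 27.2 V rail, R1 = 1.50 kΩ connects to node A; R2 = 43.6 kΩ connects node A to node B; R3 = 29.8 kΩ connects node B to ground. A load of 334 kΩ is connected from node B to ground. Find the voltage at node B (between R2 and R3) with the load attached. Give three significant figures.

At node B, R3 is in parallel with the load: R3‖R_L = 27.36 kΩ.
Below node A the resistance is R2 + (R3‖R_L) = 70.96 kΩ, so V_A = 27.2 × 70.96/72.46 = 26.64 V.
Then V_B = V_A × (R3‖R_L)/(R2 + R3‖R_L) = 26.64 × 27.36/70.96 = 10.3 V.

V ≈ 10.3 V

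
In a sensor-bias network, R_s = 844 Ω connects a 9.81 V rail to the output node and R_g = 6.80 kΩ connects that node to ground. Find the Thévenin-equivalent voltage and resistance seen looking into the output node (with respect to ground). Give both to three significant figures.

V_th is the open-circuit tap voltage: 9.81 × 6800/(844 + 6800) = 8.73 V.
With the supply zeroed, R_s and R_g appear in parallel from the tap: R_th = R_s‖R_g = (844 × 6800)/7644 = 751 Ω.

V_th = 8.73 V, R_th = 751 Ω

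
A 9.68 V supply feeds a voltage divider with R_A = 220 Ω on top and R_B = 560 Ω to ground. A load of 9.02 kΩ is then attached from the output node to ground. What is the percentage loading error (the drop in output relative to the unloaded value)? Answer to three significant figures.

The divider's output (Thévenin) resistance is R_A‖R_B = 157.9 Ω.
Fractional drop under load = R_th/(R_th + R_L) = 157.9 / (157.9 + 9020) = 0.01721.
So the output falls by 1.72 %.

1.72 %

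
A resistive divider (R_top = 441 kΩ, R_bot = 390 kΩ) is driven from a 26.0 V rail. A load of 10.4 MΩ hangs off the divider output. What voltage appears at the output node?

V_out ≈ 12.0 V

The load sits in parallel with R_bot: R_bot‖R_L = (390 × 10400) / (390 + 10400) = 375.9 kΩ.
V_out = 26.0 × 375.9 / (441 + 375.9) = 26.0 × 375.9/816.9 = 12.0 V.
(Unloaded it would have been 12.2 V.)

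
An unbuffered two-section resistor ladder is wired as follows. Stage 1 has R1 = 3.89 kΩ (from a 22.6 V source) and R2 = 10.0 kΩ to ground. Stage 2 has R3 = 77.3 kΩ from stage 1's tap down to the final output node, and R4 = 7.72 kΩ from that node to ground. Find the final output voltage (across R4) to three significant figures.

V_out ≈ 1.43 V

Stage 2 presents R3+R4 = 85.02 kΩ as a load on stage 1's tap.
Stage 1's lower leg becomes R2‖(R3+R4) = 8.948 kΩ, so V_mid = 22.6 × 8.948/12.84 = 15.75 V.
Stage 2 is itself unloaded: V_out = V_mid × R4/(R3+R4) = 15.75 × 7.72/85.02 = 1.43 V.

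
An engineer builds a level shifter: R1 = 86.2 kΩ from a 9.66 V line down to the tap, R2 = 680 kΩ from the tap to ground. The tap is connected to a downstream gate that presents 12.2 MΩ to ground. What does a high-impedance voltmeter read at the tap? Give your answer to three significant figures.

V_out ≈ 8.52 V

The load sits in parallel with R2: R2‖R_L = (680 × 12200) / (680 + 12200) = 644.1 kΩ.
V_out = 9.66 × 644.1 / (86.2 + 644.1) = 9.66 × 644.1/730.3 = 8.52 V.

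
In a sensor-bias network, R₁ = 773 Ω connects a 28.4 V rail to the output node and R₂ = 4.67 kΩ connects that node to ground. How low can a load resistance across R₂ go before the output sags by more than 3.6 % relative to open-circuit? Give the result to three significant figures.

Output resistance R_th = R₁‖R₂ = (773 × 4670)/5443 = 663.2 Ω.
The fractional drop is R_th/(R_th + R_L); requiring this ≤ 0.0360 gives R_L ≥ R_th(1/0.0360 − 1) = 663.2 × 26.78 = 17.8 kΩ.

R_L(min) ≈ 17.8 kΩ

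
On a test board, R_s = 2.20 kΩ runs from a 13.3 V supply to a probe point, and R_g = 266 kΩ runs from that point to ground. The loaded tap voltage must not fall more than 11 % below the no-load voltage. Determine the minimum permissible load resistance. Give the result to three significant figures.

R_L(min) ≈ 17.7 kΩ

Output resistance R_th = R_s‖R_g = (2.20 × 266)/268.2 = 2.182 kΩ.
The fractional drop is R_th/(R_th + R_L); requiring this ≤ 0.110 gives R_L ≥ R_th(1/0.110 − 1) = 2.182 × 8.091 = 17.7 kΩ.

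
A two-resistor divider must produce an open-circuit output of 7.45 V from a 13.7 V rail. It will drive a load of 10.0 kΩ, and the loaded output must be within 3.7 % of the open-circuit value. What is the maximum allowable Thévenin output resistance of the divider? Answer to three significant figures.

Loading drop = R_th/(R_th + R_L) ≤ 0.0370, so R_th ≤ R_L · ε/(1−ε) = 10.0 kΩ × 0.0370/0.9630 = 384 Ω.
(Any R1, R2 with R2/(R1+R2) = 0.544 and R1‖R2 ≤ 384 Ω will meet the spec.)

R_th ≤ 384 Ω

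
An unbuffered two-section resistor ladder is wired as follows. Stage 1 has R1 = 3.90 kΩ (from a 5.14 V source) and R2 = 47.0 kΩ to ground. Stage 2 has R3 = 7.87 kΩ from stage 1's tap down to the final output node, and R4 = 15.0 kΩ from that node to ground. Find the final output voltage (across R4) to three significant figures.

Stage 2 presents R3+R4 = 22.87 kΩ as a load on stage 1's tap.
Stage 1's lower leg becomes R2‖(R3+R4) = 15.38 kΩ, so V_mid = 5.14 × 15.38/19.28 = 4.100 V.
Stage 2 is itself unloaded: V_out = V_mid × R4/(R3+R4) = 4.100 × 15.0/22.87 = 2.69 V.

V_out ≈ 2.69 V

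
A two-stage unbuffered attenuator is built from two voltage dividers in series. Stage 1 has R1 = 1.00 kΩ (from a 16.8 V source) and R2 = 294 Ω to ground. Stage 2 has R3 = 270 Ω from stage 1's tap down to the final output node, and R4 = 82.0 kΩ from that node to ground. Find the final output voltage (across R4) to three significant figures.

Stage 2 presents R3+R4 = 82270 Ω as a load on stage 1's tap.
Stage 1's lower leg becomes R2‖(R3+R4) = 293.0 Ω, so V_mid = 16.8 × 293.0/1293 = 3.806 V.
Stage 2 is itself unloaded: V_out = V_mid × R4/(R3+R4) = 3.806 × 82000/82270 = 3.79 V.

V_out ≈ 3.79 V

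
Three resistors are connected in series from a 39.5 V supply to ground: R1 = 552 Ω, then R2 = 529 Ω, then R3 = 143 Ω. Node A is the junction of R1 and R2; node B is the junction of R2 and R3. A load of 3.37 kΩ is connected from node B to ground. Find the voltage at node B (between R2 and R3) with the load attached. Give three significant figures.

V ≈ 4.45 V

At node B, R3 is in parallel with the load: R3‖R_L = 137.2 Ω.
Below node A the resistance is R2 + (R3‖R_L) = 666.2 Ω, so V_A = 39.5 × 666.2/1218 = 21.60 V.
Then V_B = V_A × (R3‖R_L)/(R2 + R3‖R_L) = 21.60 × 137.2/666.2 = 4.45 V.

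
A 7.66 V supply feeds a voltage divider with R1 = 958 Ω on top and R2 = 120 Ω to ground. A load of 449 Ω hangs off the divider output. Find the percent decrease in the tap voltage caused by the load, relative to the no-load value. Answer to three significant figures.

19.2 %

The divider's output (Thévenin) resistance is R1‖R2 = 106.6 Ω.
Fractional drop under load = R_th/(R_th + R_L) = 106.6 / (106.6 + 449) = 0.1919.
So the output falls by 19.2 %.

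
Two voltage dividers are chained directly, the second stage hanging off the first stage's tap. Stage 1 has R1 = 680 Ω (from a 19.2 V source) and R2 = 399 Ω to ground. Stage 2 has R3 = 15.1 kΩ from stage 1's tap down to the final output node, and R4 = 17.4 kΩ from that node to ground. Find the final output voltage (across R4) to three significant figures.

V_out ≈ 3.77 V

Stage 2 presents R3+R4 = 32500 Ω as a load on stage 1's tap.
Stage 1's lower leg becomes R2‖(R3+R4) = 394.2 Ω, so V_mid = 19.2 × 394.2/1074 = 7.045 V.
Stage 2 is itself unloaded: V_out = V_mid × R4/(R3+R4) = 7.045 × 17400/32500 = 3.77 V.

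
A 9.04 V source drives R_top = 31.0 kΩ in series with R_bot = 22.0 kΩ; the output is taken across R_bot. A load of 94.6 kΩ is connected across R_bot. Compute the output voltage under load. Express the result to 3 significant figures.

The load sits in parallel with R_bot: R_bot‖R_L = (22.0 × 94.6) / (22.0 + 94.6) = 17.85 kΩ.
V_out = 9.04 × 17.85 / (31.0 + 17.85) = 9.04 × 17.85/48.85 = 3.30 V.
(Unloaded it would have been 3.75 V.)

V_out ≈ 3.30 V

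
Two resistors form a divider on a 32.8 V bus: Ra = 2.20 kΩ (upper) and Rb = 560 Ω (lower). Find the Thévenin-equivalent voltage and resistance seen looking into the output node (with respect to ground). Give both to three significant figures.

V_th = 6.66 V, R_th = 446 Ω

V_th is the open-circuit tap voltage: 32.8 × 560/(2200 + 560) = 6.66 V.
With the supply zeroed, Ra and Rb appear in parallel from the tap: R_th = Ra‖Rb = (2200 × 560)/2760 = 446 Ω.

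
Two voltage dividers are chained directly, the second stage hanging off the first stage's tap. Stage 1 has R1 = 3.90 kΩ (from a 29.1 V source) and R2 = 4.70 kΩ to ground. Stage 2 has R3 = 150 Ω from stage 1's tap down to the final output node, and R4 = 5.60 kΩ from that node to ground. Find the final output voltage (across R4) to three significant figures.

V_out ≈ 11.3 V

Stage 2 presents R3+R4 = 5750 Ω as a load on stage 1's tap.
Stage 1's lower leg becomes R2‖(R3+R4) = 2586 Ω, so V_mid = 29.1 × 2586/6486 = 11.60 V.
Stage 2 is itself unloaded: V_out = V_mid × R4/(R3+R4) = 11.60 × 5600/5750 = 11.3 V.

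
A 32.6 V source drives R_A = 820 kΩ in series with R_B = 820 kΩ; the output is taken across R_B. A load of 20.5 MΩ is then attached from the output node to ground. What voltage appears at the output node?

V_out ≈ 16.0 V

The load sits in parallel with R_B: R_B‖R_L = (820 × 20500) / (820 + 20500) = 788.5 kΩ.
V_out = 32.6 × 788.5 / (820 + 788.5) = 32.6 × 788.5/1608 = 16.0 V.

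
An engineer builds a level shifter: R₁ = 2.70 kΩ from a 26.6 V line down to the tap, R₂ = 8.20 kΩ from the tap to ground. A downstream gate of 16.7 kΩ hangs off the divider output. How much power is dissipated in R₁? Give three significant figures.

P ≈ 28.4 mW

Total resistance from the source is R₁ + (R₂‖R_L) = 8.200 kΩ, so I = 26.6/8.200 kΩ = 3.244 mA.
P = I²·R₁ = (3.244 mA)² × 2.70 kΩ = 28.4 mW.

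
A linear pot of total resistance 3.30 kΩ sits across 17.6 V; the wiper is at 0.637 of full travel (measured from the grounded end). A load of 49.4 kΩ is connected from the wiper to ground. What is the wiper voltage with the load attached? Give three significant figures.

V ≈ 11.0 V

The wiper splits the pot into (1−α)R = 1.198 kΩ above and αR = 2.102 kΩ below.
Lower section ‖ load = 2.016 kΩ.
V_wiper = 17.6 × 2.016/(1.198 + 2.016) = 11.0 V.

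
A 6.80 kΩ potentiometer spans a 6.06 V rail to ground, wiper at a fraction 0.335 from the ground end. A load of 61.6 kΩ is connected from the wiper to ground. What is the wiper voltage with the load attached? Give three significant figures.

The wiper splits the pot into (1−α)R = 4.522 kΩ above and αR = 2.278 kΩ below.
Lower section ‖ load = 2.197 kΩ.
V_wiper = 6.06 × 2.197/(4.522 + 2.197) = 1.98 V.

V ≈ 1.98 V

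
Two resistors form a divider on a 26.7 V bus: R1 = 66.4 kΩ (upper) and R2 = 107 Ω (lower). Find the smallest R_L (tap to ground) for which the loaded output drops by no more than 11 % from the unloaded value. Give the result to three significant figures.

R_L(min) ≈ 864 Ω

Output resistance R_th = R1‖R2 = (66400 × 107)/66510 = 106.8 Ω.
The fractional drop is R_th/(R_th + R_L); requiring this ≤ 0.110 gives R_L ≥ R_th(1/0.110 − 1) = 106.8 × 8.091 = 864 Ω.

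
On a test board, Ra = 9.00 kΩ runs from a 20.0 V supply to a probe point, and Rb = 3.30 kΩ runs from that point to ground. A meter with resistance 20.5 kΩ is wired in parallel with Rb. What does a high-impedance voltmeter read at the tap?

V_out ≈ 4.80 V

The load sits in parallel with Rb: Rb‖R_L = (3.30 × 20.5) / (3.30 + 20.5) = 2.842 kΩ.
V_out = 20.0 × 2.842 / (9.00 + 2.842) = 20.0 × 2.842/11.84 = 4.80 V.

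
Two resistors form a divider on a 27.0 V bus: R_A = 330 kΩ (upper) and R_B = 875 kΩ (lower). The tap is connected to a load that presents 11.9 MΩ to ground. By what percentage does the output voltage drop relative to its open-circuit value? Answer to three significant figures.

The divider's output (Thévenin) resistance is R_A‖R_B = 239.6 kΩ.
Fractional drop under load = R_th/(R_th + R_L) = 239.6 / (239.6 + 11900) = 0.01974.
So the output falls by 1.97 %.

1.97 %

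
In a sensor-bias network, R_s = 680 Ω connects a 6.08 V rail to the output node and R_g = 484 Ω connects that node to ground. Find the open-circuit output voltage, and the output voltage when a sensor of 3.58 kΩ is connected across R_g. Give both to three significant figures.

Unloaded: 2.53 V; loaded: 2.34 V

Open-circuit: V = 6.08 × 484/(680 + 484) = 2.53 V.
With the load, R_g becomes R_g‖R_L = 426.4 Ω, so V = 6.08 × 426.4/1106 = 2.34 V.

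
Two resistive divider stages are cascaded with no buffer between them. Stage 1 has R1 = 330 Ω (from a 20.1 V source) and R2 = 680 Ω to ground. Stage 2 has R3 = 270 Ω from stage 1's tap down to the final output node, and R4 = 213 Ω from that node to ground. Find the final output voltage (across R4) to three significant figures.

V_out ≈ 4.09 V

Stage 2 presents R3+R4 = 483.0 Ω as a load on stage 1's tap.
Stage 1's lower leg becomes R2‖(R3+R4) = 282.4 Ω, so V_mid = 20.1 × 282.4/612.4 = 9.269 V.
Stage 2 is itself unloaded: V_out = V_mid × R4/(R3+R4) = 9.269 × 213/483.0 = 4.09 V.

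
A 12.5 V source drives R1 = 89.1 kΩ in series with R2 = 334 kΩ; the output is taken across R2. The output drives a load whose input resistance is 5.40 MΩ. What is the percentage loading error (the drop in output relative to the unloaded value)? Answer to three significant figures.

1.29 %

The divider's output (Thévenin) resistance is R1‖R2 = 70.34 kΩ.
Fractional drop under load = R_th/(R_th + R_L) = 70.34 / (70.34 + 5400) = 0.01286.
So the output falls by 1.29 %.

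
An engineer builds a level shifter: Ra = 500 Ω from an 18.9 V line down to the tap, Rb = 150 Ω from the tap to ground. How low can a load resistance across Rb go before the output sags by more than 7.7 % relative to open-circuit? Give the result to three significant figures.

R_L(min) ≈ 1.38 kΩ

Output resistance R_th = Ra‖Rb = (500 × 150)/650.0 = 115.4 Ω.
The fractional drop is R_th/(R_th + R_L); requiring this ≤ 0.0770 gives R_L ≥ R_th(1/0.0770 − 1) = 115.4 × 11.99 = 1.38 kΩ.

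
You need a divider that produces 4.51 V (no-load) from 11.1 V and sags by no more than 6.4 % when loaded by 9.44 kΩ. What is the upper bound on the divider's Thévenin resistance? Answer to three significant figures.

Loading drop = R_th/(R_th + R_L) ≤ 0.0640, so R_th ≤ R_L · ε/(1−ε) = 9.44 kΩ × 0.0640/0.9360 = 645 Ω.

R_th ≤ 645 Ω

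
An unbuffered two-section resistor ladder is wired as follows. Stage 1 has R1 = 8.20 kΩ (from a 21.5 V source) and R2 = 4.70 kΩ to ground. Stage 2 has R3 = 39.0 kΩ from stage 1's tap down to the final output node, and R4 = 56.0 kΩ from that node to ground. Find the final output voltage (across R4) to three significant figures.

Stage 2 presents R3+R4 = 95.00 kΩ as a load on stage 1's tap.
Stage 1's lower leg becomes R2‖(R3+R4) = 4.478 kΩ, so V_mid = 21.5 × 4.478/12.68 = 7.594 V.
Stage 2 is itself unloaded: V_out = V_mid × R4/(R3+R4) = 7.594 × 56.0/95.00 = 4.48 V.

V_out ≈ 4.48 V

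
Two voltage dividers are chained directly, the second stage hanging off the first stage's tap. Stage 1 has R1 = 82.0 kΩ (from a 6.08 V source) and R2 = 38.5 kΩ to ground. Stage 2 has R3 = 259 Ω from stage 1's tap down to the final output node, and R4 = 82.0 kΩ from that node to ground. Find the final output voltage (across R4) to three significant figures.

V_out ≈ 1.47 V

Stage 2 presents R3+R4 = 82260 Ω as a load on stage 1's tap.
Stage 1's lower leg becomes R2‖(R3+R4) = 26230 Ω, so V_mid = 6.08 × 26230/108200 = 1.473 V.
Stage 2 is itself unloaded: V_out = V_mid × R4/(R3+R4) = 1.473 × 82000/82260 = 1.47 V.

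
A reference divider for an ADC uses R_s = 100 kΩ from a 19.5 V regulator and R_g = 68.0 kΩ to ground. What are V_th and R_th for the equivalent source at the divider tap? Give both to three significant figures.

V_th is the open-circuit tap voltage: 19.5 × 68.0/(100 + 68.0) = 7.89 V.
With the supply zeroed, R_s and R_g appear in parallel from the tap: R_th = R_s‖R_g = (100 × 68.0)/168.0 = 40.5 kΩ.

V_th = 7.89 V, R_th = 40.5 kΩ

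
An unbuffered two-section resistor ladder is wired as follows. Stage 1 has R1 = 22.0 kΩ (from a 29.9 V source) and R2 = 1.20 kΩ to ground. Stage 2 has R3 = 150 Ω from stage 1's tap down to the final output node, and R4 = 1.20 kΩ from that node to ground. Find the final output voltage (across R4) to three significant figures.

V_out ≈ 0.746 V

Stage 2 presents R3+R4 = 1350 Ω as a load on stage 1's tap.
Stage 1's lower leg becomes R2‖(R3+R4) = 635.3 Ω, so V_mid = 29.9 × 635.3/22640 = 0.8392 V.
Stage 2 is itself unloaded: V_out = V_mid × R4/(R3+R4) = 0.8392 × 1200/1350 = 0.746 V.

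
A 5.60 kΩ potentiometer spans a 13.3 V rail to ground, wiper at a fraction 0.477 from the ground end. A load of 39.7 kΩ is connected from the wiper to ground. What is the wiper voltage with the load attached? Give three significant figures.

V ≈ 6.13 V

The wiper splits the pot into (1−α)R = 2.929 kΩ above and αR = 2.671 kΩ below.
Lower section ‖ load = 2.503 kΩ.
V_wiper = 13.3 × 2.503/(2.929 + 2.503) = 6.13 V.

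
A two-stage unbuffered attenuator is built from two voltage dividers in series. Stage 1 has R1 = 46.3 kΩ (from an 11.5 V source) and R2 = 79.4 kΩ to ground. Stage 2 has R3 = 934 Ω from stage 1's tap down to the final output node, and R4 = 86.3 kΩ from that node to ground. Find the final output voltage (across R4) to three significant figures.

V_out ≈ 5.38 V

Stage 2 presents R3+R4 = 87230 Ω as a load on stage 1's tap.
Stage 1's lower leg becomes R2‖(R3+R4) = 41570 Ω, so V_mid = 11.5 × 41570/87870 = 5.440 V.
Stage 2 is itself unloaded: V_out = V_mid × R4/(R3+R4) = 5.440 × 86300/87230 = 5.38 V.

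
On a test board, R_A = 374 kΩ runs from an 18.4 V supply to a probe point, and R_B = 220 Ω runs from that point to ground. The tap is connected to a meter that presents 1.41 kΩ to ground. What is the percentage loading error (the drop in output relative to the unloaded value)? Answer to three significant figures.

Unloaded V = 18.4 × 220/374200 = 0.010817 V.
Loaded: R_B‖R_L = 190.3 Ω, giving V = 18.4 × 190.3/374200 = 0.0093579 V.
Drop = (0.010817 − 0.0093579) / 0.010817 = 13.5 %.

13.5 %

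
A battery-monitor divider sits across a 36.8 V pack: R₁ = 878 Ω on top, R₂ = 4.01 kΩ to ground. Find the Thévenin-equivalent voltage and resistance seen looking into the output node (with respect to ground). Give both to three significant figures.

V_th = 30.2 V, R_th = 720 Ω

V_th is the open-circuit tap voltage: 36.8 × 4010/(878 + 4010) = 30.2 V.
With the supply zeroed, R₁ and R₂ appear in parallel from the tap: R_th = R₁‖R₂ = (878 × 4010)/4888 = 720 Ω.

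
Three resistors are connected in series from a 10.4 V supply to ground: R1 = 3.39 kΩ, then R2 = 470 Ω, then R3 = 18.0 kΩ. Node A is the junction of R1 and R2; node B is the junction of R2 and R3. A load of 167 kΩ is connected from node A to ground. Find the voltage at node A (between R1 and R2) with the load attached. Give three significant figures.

Below node A the series string R2+R3 = 18470 Ω sits in parallel with the 167000 Ω load: 16630 Ω.
V_A = 10.4 × 16630/(3390 + 16630) = 8.64 V.

V ≈ 8.64 V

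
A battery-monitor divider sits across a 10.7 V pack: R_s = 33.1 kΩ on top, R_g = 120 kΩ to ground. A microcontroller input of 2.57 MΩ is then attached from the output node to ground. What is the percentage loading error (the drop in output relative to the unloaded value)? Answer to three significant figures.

The divider's output (Thévenin) resistance is R_s‖R_g = 25.94 kΩ.
Fractional drop under load = R_th/(R_th + R_L) = 25.94 / (25.94 + 2570) = 0.009994.
So the output falls by 0.999 %.

0.999 %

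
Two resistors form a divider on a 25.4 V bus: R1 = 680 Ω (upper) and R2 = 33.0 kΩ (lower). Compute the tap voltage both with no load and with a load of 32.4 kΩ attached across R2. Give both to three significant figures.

Unloaded: 24.9 V; loaded: 24.4 V

Open-circuit: V = 25.4 × 33000/(680 + 33000) = 24.9 V.
With the load, R2 becomes R2‖R_L = 16350 Ω, so V = 25.4 × 16350/17030 = 24.4 V.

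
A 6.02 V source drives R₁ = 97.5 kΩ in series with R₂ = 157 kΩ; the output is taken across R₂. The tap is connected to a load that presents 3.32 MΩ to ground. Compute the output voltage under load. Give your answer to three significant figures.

The load sits in parallel with R₂: R₂‖R_L = (157 × 3320) / (157 + 3320) = 149.9 kΩ.
V_out = 6.02 × 149.9 / (97.5 + 149.9) = 6.02 × 149.9/247.4 = 3.65 V.
(Unloaded it would have been 3.71 V.)

V_out ≈ 3.65 V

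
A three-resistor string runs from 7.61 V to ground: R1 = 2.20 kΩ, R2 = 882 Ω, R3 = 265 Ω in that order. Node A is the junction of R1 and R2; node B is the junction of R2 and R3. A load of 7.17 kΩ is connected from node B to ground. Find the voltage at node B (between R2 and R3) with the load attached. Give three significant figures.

V ≈ 0.583 V

At node B, R3 is in parallel with the load: R3‖R_L = 255.6 Ω.
Below node A the resistance is R2 + (R3‖R_L) = 1138 Ω, so V_A = 7.61 × 1138/3338 = 2.594 V.
Then V_B = V_A × (R3‖R_L)/(R2 + R3‖R_L) = 2.594 × 255.6/1138 = 0.583 V.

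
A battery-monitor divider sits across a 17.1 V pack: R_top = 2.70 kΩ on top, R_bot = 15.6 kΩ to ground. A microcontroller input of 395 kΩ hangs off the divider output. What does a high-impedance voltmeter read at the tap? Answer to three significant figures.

The load sits in parallel with R_bot: R_bot‖R_L = (15.6 × 395) / (15.6 + 395) = 15.01 kΩ.
V_out = 17.1 × 15.01 / (2.70 + 15.01) = 17.1 × 15.01/17.71 = 14.5 V.

V_out ≈ 14.5 V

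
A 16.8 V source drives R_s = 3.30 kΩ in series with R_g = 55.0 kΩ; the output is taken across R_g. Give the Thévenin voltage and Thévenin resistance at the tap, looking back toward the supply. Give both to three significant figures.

V_th = 15.8 V, R_th = 3.11 kΩ

V_th is the open-circuit tap voltage: 16.8 × 55.0/(3.30 + 55.0) = 15.8 V.
With the supply zeroed, R_s and R_g appear in parallel from the tap: R_th = R_s‖R_g = (3.30 × 55.0)/58.30 = 3.11 kΩ.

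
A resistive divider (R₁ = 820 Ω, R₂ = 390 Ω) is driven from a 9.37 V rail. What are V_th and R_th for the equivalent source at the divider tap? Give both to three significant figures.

V_th = 3.02 V, R_th = 264 Ω

V_th is the open-circuit tap voltage: 9.37 × 390/(820 + 390) = 3.02 V.
With the supply zeroed, R₁ and R₂ appear in parallel from the tap: R_th = R₁‖R₂ = (820 × 390)/1210 = 264 Ω.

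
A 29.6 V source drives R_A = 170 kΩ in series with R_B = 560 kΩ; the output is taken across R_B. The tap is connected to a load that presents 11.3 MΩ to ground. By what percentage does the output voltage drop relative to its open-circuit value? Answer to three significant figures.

1.14 %

The divider's output (Thévenin) resistance is R_A‖R_B = 130.4 kΩ.
Fractional drop under load = R_th/(R_th + R_L) = 130.4 / (130.4 + 11300) = 0.01141.
So the output falls by 1.14 %.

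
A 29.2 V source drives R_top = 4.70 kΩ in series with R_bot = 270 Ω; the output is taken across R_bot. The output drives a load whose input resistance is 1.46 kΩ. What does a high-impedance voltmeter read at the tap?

V_out ≈ 1.35 V

The load sits in parallel with R_bot: R_bot‖R_L = (270 × 1460) / (270 + 1460) = 227.9 Ω.
V_out = 29.2 × 227.9 / (4700 + 227.9) = 29.2 × 227.9/4928 = 1.35 V.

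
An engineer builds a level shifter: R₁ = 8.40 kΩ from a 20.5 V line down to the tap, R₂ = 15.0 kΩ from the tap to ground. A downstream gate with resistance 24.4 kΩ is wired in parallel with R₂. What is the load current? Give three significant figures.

R₂‖R_L = 9.289 kΩ; V_out = 20.5 × 9.289/17.69 = 10.77 V.
I_L = V_out / R_L = 10.77 / 24.4 kΩ = 0.441 mA.

I_L ≈ 0.441 mA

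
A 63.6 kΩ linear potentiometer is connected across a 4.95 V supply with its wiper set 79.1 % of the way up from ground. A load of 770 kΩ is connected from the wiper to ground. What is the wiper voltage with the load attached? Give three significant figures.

V ≈ 3.86 V

The wiper splits the pot into (1−α)R = 13.29 kΩ above and αR = 50.31 kΩ below.
Lower section ‖ load = 47.22 kΩ.
V_wiper = 4.95 × 47.22/(13.29 + 47.22) = 3.86 V.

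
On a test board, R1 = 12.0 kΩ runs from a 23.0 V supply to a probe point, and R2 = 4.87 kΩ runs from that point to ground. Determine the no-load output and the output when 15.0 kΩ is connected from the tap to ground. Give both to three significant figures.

Open-circuit: V = 23.0 × 4.87/(12.0 + 4.87) = 6.64 V.
With the load, R2 becomes R2‖R_L = 3.676 kΩ, so V = 23.0 × 3.676/15.68 = 5.39 V.

Unloaded: 6.64 V; loaded: 5.39 V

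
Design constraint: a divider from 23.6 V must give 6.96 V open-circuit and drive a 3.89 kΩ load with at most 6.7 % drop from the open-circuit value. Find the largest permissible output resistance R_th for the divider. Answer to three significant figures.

Loading drop = R_th/(R_th + R_L) ≤ 0.0670, so R_th ≤ R_L · ε/(1−ε) = 3.89 kΩ × 0.0670/0.9330 = 279 Ω.
(Any R1, R2 with R2/(R1+R2) = 0.295 and R1‖R2 ≤ 279 Ω will meet the spec.)

R_th ≤ 279 Ω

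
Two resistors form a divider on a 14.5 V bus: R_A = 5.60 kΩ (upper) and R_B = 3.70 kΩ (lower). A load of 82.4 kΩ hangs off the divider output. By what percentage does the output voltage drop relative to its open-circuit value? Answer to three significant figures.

2.63 %

The divider's output (Thévenin) resistance is R_A‖R_B = 2.228 kΩ.
Fractional drop under load = R_th/(R_th + R_L) = 2.228 / (2.228 + 82.4) = 0.02633.
So the output falls by 2.63 %.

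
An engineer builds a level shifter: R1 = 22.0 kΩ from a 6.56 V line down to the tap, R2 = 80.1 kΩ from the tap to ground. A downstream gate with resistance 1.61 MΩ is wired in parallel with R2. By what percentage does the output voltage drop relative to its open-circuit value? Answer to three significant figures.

1.06 %

The divider's output (Thévenin) resistance is R1‖R2 = 17.26 kΩ.
Fractional drop under load = R_th/(R_th + R_L) = 17.26 / (17.26 + 1610) = 0.01061.
So the output falls by 1.06 %.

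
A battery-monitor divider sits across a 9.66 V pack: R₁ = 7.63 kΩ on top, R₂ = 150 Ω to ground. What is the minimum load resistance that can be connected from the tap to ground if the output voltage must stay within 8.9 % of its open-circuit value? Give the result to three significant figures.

Output resistance R_th = R₁‖R₂ = (7630 × 150)/7780 = 147.1 Ω.
The fractional drop is R_th/(R_th + R_L); requiring this ≤ 0.0890 gives R_L ≥ R_th(1/0.0890 − 1) = 147.1 × 10.24 = 1.51 kΩ.

R_L(min) ≈ 1.51 kΩ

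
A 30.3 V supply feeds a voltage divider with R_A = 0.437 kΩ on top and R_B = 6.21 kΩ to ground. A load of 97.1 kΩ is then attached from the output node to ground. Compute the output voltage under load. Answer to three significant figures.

The load sits in parallel with R_B: R_B‖R_L = (6210 × 97100) / (6210 + 97100) = 5837 Ω.
V_out = 30.3 × 5837 / (437 + 5837) = 30.3 × 5837/6274 = 28.2 V.

V_out ≈ 28.2 V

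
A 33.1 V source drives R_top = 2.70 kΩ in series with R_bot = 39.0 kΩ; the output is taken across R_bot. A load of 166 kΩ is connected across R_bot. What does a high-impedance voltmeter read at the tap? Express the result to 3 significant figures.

V_out ≈ 30.5 V

The load sits in parallel with R_bot: R_bot‖R_L = (39.0 × 166) / (39.0 + 166) = 31.58 kΩ.
V_out = 33.1 × 31.58 / (2.70 + 31.58) = 33.1 × 31.58/34.28 = 30.5 V.
(Unloaded it would have been 31.0 V.)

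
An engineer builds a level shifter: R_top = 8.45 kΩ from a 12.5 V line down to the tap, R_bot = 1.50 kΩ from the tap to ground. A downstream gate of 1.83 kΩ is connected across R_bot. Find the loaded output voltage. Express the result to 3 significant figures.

The load sits in parallel with R_bot: R_bot‖R_L = (1.50 × 1.83) / (1.50 + 1.83) = 0.8243 kΩ.
V_out = 12.5 × 0.8243 / (8.45 + 0.8243) = 12.5 × 0.8243/9.274 = 1.11 V.

V_out ≈ 1.11 V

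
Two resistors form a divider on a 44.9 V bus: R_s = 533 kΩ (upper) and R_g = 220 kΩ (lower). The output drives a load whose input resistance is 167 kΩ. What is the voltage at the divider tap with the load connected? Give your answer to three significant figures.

V_out ≈ 6.79 V

The load sits in parallel with R_g: R_g‖R_L = (220 × 167) / (220 + 167) = 94.94 kΩ.
V_out = 44.9 × 94.94 / (533 + 94.94) = 44.9 × 94.94/627.9 = 6.79 V.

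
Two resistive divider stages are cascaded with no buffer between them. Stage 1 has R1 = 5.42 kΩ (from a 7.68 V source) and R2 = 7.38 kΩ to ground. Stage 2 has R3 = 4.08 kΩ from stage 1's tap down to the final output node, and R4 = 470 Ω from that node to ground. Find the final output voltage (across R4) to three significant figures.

V_out ≈ 0.271 V

Stage 2 presents R3+R4 = 4550 Ω as a load on stage 1's tap.
Stage 1's lower leg becomes R2‖(R3+R4) = 2815 Ω, so V_mid = 7.68 × 2815/8235 = 2.625 V.
Stage 2 is itself unloaded: V_out = V_mid × R4/(R3+R4) = 2.625 × 470/4550 = 0.271 V.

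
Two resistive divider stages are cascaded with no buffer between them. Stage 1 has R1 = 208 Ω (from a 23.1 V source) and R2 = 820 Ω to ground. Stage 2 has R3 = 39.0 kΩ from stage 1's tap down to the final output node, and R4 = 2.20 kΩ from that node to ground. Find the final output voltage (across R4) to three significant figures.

V_out ≈ 0.980 V

Stage 2 presents R3+R4 = 41200 Ω as a load on stage 1's tap.
Stage 1's lower leg becomes R2‖(R3+R4) = 804.0 Ω, so V_mid = 23.1 × 804.0/1012 = 18.35 V.
Stage 2 is itself unloaded: V_out = V_mid × R4/(R3+R4) = 18.35 × 2200/41200 = 0.980 V.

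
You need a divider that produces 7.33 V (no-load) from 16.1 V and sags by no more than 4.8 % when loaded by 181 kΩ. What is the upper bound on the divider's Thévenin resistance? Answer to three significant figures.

Loading drop = R_th/(R_th + R_L) ≤ 0.0480, so R_th ≤ R_L · ε/(1−ε) = 181 kΩ × 0.0480/0.9520 = 9.13 kΩ.
(Any R1, R2 with R2/(R1+R2) = 0.455 and R1‖R2 ≤ 9.13 kΩ will meet the spec.)

R_th ≤ 9.13 kΩ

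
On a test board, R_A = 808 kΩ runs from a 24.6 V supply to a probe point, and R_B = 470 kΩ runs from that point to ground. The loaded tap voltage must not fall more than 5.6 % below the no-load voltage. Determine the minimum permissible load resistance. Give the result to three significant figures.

R_L(min) ≈ 5.01 MΩ

Output resistance R_th = R_A‖R_B = (808 × 470)/1278 = 297.2 kΩ.
The fractional drop is R_th/(R_th + R_L); requiring this ≤ 0.0560 gives R_L ≥ R_th(1/0.0560 − 1) = 297.2 × 16.86 = 5.01 MΩ.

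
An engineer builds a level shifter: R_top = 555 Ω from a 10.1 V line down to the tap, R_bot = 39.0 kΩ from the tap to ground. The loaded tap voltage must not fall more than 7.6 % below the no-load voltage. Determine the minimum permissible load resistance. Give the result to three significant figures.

Output resistance R_th = R_top‖R_bot = (555 × 39000)/39560 = 547.2 Ω.
The fractional drop is R_th/(R_th + R_L); requiring this ≤ 0.0760 gives R_L ≥ R_th(1/0.0760 − 1) = 547.2 × 12.16 = 6.65 kΩ.

R_L(min) ≈ 6.65 kΩ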